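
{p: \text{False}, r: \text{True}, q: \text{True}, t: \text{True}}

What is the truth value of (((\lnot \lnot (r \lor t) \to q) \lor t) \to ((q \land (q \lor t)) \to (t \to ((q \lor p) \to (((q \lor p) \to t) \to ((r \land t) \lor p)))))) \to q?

\text{True}

r \lor t = \text{True} \lor \text{True} = \text{True}
\lnot (r \lor t) = \lnot \text{True} = \text{False}
\lnot \lnot (r \lor t) = \lnot \text{False} = \text{True}
\lnot \lnot (r \lor t) \to q = \text{True} \to \text{True} = \text{True}
(\lnot \lnot (r \lor t) \to q) \lor t = \text{True} \lor \text{True} = \text{True}
q \lor t = \text{True} \lor \text{True} = \text{True}
q \land (q \lor t) = \text{True} \land \text{True} = \text{True}
q \lor p = \text{True} \lor \text{False} = \text{True}
q \lor p = \text{True} \lor \text{False} = \text{True}
(q \lor p) \to t = \text{True} \to \text{True} = \text{True}
r \land t = \text{True} \land \text{True} = \text{True}
(r \land t) \lor p = \text{True} \lor \text{False} = \text{True}
((q \lor p) \to t) \to ((r \land t) \lor p) = \text{True} \to \text{True} = \text{True}
(q \lor p) \to (((q \lor p) \to t) \to ((r \land t) \lor p)) = \text{True} \to \text{True} = \text{True}
t \to ((q \lor p) \to (((q \lor p) \to t) \to ((r \land t) \lor p))) = \text{True} \to \text{True} = \text{True}
(q \land (q \lor t)) \to (t \to ((q \lor p) \to (((q \lor p) \to t) \to ((r \land t) \lor p)))) = \text{True} \to \text{True} = \text{True}
((\lnot \lnot (r \lor t) \to q) \lor t) \to ((q \land (q \lor t)) \to (t \to ((q \lor p) \to (((q \lor p) \to t) \to ((r \land t) \lor p))))) = \text{True} \to \text{True} = \text{True}
(((\lnot \lnot (r \lor t) \to q) \lor t) \to ((q \land (q \lor t)) \to (t \to ((q \lor p) \to (((q \lor p) \to t) \to ((r \land t) \lor p)))))) \to q = \text{True} \to \text{True} = \text{True}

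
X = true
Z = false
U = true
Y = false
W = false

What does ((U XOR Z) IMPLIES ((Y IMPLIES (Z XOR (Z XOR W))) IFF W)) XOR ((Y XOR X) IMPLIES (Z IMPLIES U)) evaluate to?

true

Substituting X=true, Z=false, U=true, Y=false, W=false:
U XOR Z = true XOR false = true
Z XOR W = false XOR false = false
Z XOR (Z XOR W) = false XOR false = false
Y IMPLIES (Z XOR (Z XOR W)) = false IMPLIES false = true
(Y IMPLIES (Z XOR (Z XOR W))) IFF W = true IFF false = false
(U XOR Z) IMPLIES ((Y IMPLIES (Z XOR (Z XOR W))) IFF W) = true IMPLIES false = false
Y XOR X = false XOR true = true
Z IMPLIES U = false IMPLIES true = true
(Y XOR X) IMPLIES (Z IMPLIES U) = true IMPLIES true = true
((U XOR Z) IMPLIES ((Y IMPLIES (Z XOR (Z XOR W))) IFF W)) XOR ((Y XOR X) IMPLIES (Z IMPLIES U)) = false XOR true = true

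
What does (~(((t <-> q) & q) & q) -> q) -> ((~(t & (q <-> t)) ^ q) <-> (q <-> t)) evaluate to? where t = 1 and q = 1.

1

t <-> q = 1 <-> 1 = 1
(t <-> q) & q = 1 & 1 = 1
((t <-> q) & q) & q = 1 & 1 = 1
~(((t <-> q) & q) & q) = ~1 = 0
~(((t <-> q) & q) & q) -> q = 0 -> 1 = 1
q <-> t = 1 <-> 1 = 1
t & (q <-> t) = 1 & 1 = 1
~(t & (q <-> t)) = ~1 = 0
~(t & (q <-> t)) ^ q = 0 ^ 1 = 1
q <-> t = 1 <-> 1 = 1
(~(t & (q <-> t)) ^ q) <-> (q <-> t) = 1 <-> 1 = 1
(~(((t <-> q) & q) & q) -> q) -> ((~(t & (q <-> t)) ^ q) <-> (q <-> t)) = 1 -> 1 = 1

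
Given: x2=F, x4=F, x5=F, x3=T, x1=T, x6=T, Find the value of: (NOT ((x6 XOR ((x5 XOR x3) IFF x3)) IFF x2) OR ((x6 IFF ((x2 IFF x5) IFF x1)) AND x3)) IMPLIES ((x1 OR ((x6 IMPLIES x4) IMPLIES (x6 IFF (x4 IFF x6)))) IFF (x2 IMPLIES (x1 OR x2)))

T

x5 XOR x3 = F XOR T = T
(x5 XOR x3) IFF x3 = T IFF T = T
x6 XOR ((x5 XOR x3) IFF x3) = T XOR T = F
(x6 XOR ((x5 XOR x3) IFF x3)) IFF x2 = F IFF F = T
NOT ((x6 XOR ((x5 XOR x3) IFF x3)) IFF x2) = NOT T = F
x2 IFF x5 = F IFF F = T
(x2 IFF x5) IFF x1 = T IFF T = T
x6 IFF ((x2 IFF x5) IFF x1) = T IFF T = T
(x6 IFF ((x2 IFF x5) IFF x1)) AND x3 = T AND T = T
NOT ((x6 XOR ((x5 XOR x3) IFF x3)) IFF x2) OR ((x6 IFF ((x2 IFF x5) IFF x1)) AND x3) = F OR T = T
x6 IMPLIES x4 = T IMPLIES F = F
x4 IFF x6 = F IFF T = F
x6 IFF (x4 IFF x6) = T IFF F = F
(x6 IMPLIES x4) IMPLIES (x6 IFF (x4 IFF x6)) = F IMPLIES F = T
x1 OR ((x6 IMPLIES x4) IMPLIES (x6 IFF (x4 IFF x6))) = T OR T = T
x1 OR x2 = T OR F = T
x2 IMPLIES (x1 OR x2) = F IMPLIES T = T
(x1 OR ((x6 IMPLIES x4) IMPLIES (x6 IFF (x4 IFF x6)))) IFF (x2 IMPLIES (x1 OR x2)) = T IFF T = T
(NOT ((x6 XOR ((x5 XOR x3) IFF x3)) IFF x2) OR ((x6 IFF ((x2 IFF x5) IFF x1)) AND x3)) IMPLIES ((x1 OR ((x6 IMPLIES x4) IMPLIES (x6 IFF (x4 IFF x6)))) IFF (x2 IMPLIES (x1 OR x2))) = T IMPLIES T = T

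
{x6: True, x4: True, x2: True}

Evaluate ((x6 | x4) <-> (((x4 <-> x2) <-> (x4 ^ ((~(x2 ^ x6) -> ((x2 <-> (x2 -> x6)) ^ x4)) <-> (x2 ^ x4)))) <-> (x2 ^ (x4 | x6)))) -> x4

True

x6 | x4 = True | True = True
x4 <-> x2 = True <-> True = True
x2 ^ x6 = True ^ True = False
~(x2 ^ x6) = ~False = True
x2 -> x6 = True -> True = True
x2 <-> (x2 -> x6) = True <-> True = True
(x2 <-> (x2 -> x6)) ^ x4 = True ^ True = False
~(x2 ^ x6) -> ((x2 <-> (x2 -> x6)) ^ x4) = True -> False = False
x2 ^ x4 = True ^ True = False
(~(x2 ^ x6) -> ((x2 <-> (x2 -> x6)) ^ x4)) <-> (x2 ^ x4) = False <-> False = True
x4 ^ ((~(x2 ^ x6) -> ((x2 <-> (x2 -> x6)) ^ x4)) <-> (x2 ^ x4)) = True ^ True = False
(x4 <-> x2) <-> (x4 ^ ((~(x2 ^ x6) -> ((x2 <-> (x2 -> x6)) ^ x4)) <-> (x2 ^ x4))) = True <-> False = False
x4 | x6 = True | True = True
x2 ^ (x4 | x6) = True ^ True = False
((x4 <-> x2) <-> (x4 ^ ((~(x2 ^ x6) -> ((x2 <-> (x2 -> x6)) ^ x4)) <-> (x2 ^ x4)))) <-> (x2 ^ (x4 | x6)) = False <-> False = True
(x6 | x4) <-> (((x4 <-> x2) <-> (x4 ^ ((~(x2 ^ x6) -> ((x2 <-> (x2 -> x6)) ^ x4)) <-> (x2 ^ x4)))) <-> (x2 ^ (x4 | x6))) = True <-> True = True
((x6 | x4) <-> (((x4 <-> x2) <-> (x4 ^ ((~(x2 ^ x6) -> ((x2 <-> (x2 -> x6)) ^ x4)) <-> (x2 ^ x4)))) <-> (x2 ^ (x4 | x6)))) -> x4 = True -> True = True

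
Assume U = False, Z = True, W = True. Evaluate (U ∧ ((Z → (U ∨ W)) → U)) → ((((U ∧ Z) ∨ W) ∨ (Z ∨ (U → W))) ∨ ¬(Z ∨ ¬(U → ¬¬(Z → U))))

U ∨ W = False ∨ True = True
Z → (U ∨ W) = True → True = True
(Z → (U ∨ W)) → U = True → False = False
U ∧ ((Z → (U ∨ W)) → U) = False ∧ False = False
U ∧ Z = False ∧ True = False
(U ∧ Z) ∨ W = False ∨ True = True
U → W = False → True = True
Z ∨ (U → W) = True ∨ True = True
((U ∧ Z) ∨ W) ∨ (Z ∨ (U → W)) = True ∨ True = True
Z → U = True → False = False
¬(Z → U) = ¬False = True
¬¬(Z → U) = ¬True = False
U → ¬¬(Z → U) = False → False = True
¬(U → ¬¬(Z → U)) = ¬True = False
Z ∨ ¬(U → ¬¬(Z → U)) = True ∨ False = True
¬(Z ∨ ¬(U → ¬¬(Z → U))) = ¬True = False
(((U ∧ Z) ∨ W) ∨ (Z ∨ (U → W))) ∨ ¬(Z ∨ ¬(U → ¬¬(Z → U))) = True ∨ False = True
(U ∧ ((Z → (U ∨ W)) → U)) → ((((U ∧ Z) ∨ W) ∨ (Z ∨ (U → W))) ∨ ¬(Z ∨ ¬(U → ¬¬(Z → U)))) = False → True = True

True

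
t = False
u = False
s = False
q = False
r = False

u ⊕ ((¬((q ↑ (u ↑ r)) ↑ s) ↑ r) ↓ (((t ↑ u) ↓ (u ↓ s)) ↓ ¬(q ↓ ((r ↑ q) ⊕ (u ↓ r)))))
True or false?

False

u ↑ r = False ↑ False = True
q ↑ (u ↑ r) = False ↑ True = True
(q ↑ (u ↑ r)) ↑ s = True ↑ False = True
¬((q ↑ (u ↑ r)) ↑ s) = ¬True = False
¬((q ↑ (u ↑ r)) ↑ s) ↑ r = False ↑ False = True
t ↑ u = False ↑ False = True
u ↓ s = False ↓ False = True
(t ↑ u) ↓ (u ↓ s) = True ↓ True = False
r ↑ q = False ↑ False = True
u ↓ r = False ↓ False = True
(r ↑ q) ⊕ (u ↓ r) = True ⊕ True = False
q ↓ ((r ↑ q) ⊕ (u ↓ r)) = False ↓ False = True
¬(q ↓ ((r ↑ q) ⊕ (u ↓ r))) = ¬True = False
((t ↑ u) ↓ (u ↓ s)) ↓ ¬(q ↓ ((r ↑ q) ⊕ (u ↓ r))) = False ↓ False = True
(¬((q ↑ (u ↑ r)) ↑ s) ↑ r) ↓ (((t ↑ u) ↓ (u ↓ s)) ↓ ¬(q ↓ ((r ↑ q) ⊕ (u ↓ r)))) = True ↓ True = False
u ⊕ ((¬((q ↑ (u ↑ r)) ↑ s) ↑ r) ↓ (((t ↑ u) ↓ (u ↓ s)) ↓ ¬(q ↓ ((r ↑ q) ⊕ (u ↓ r))))) = False ⊕ False = False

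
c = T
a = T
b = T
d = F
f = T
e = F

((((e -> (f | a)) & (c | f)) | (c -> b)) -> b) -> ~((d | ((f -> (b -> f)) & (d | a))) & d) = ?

f | a = T | T = T
e -> (f | a) = F -> T = T
c | f = T | T = T
(e -> (f | a)) & (c | f) = T & T = T
c -> b = T -> T = T
((e -> (f | a)) & (c | f)) | (c -> b) = T | T = T
(((e -> (f | a)) & (c | f)) | (c -> b)) -> b = T -> T = T
b -> f = T -> T = T
f -> (b -> f) = T -> T = T
d | a = F | T = T
(f -> (b -> f)) & (d | a) = T & T = T
d | ((f -> (b -> f)) & (d | a)) = F | T = T
(d | ((f -> (b -> f)) & (d | a))) & d = T & F = F
~((d | ((f -> (b -> f)) & (d | a))) & d) = ~F = T
((((e -> (f | a)) & (c | f)) | (c -> b)) -> b) -> ~((d | ((f -> (b -> f)) & (d | a))) & d) = T -> T = T

T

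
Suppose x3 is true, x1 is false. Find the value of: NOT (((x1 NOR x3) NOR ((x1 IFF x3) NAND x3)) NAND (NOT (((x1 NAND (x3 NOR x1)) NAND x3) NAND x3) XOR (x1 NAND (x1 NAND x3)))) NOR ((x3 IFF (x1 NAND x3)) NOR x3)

True

x1 NOR x3 = False NOR True = False
x1 IFF x3 = False IFF True = False
(x1 IFF x3) NAND x3 = False NAND True = True
(x1 NOR x3) NOR ((x1 IFF x3) NAND x3) = False NOR True = False
x3 NOR x1 = True NOR False = False
x1 NAND (x3 NOR x1) = False NAND False = True
(x1 NAND (x3 NOR x1)) NAND x3 = True NAND True = False
((x1 NAND (x3 NOR x1)) NAND x3) NAND x3 = False NAND True = True
NOT (((x1 NAND (x3 NOR x1)) NAND x3) NAND x3) = NOT True = False
x1 NAND x3 = False NAND True = True
x1 NAND (x1 NAND x3) = False NAND True = True
NOT (((x1 NAND (x3 NOR x1)) NAND x3) NAND x3) XOR (x1 NAND (x1 NAND x3)) = False XOR True = True
((x1 NOR x3) NOR ((x1 IFF x3) NAND x3)) NAND (NOT (((x1 NAND (x3 NOR x1)) NAND x3) NAND x3) XOR (x1 NAND (x1 NAND x3))) = False NAND True = True
NOT (((x1 NOR x3) NOR ((x1 IFF x3) NAND x3)) NAND (NOT (((x1 NAND (x3 NOR x1)) NAND x3) NAND x3) XOR (x1 NAND (x1 NAND x3)))) = NOT True = False
x1 NAND x3 = False NAND True = True
x3 IFF (x1 NAND x3) = True IFF True = True
(x3 IFF (x1 NAND x3)) NOR x3 = True NOR True = False
NOT (((x1 NOR x3) NOR ((x1 IFF x3) NAND x3)) NAND (NOT (((x1 NAND (x3 NOR x1)) NAND x3) NAND x3) XOR (x1 NAND (x1 NAND x3)))) NOR ((x3 IFF (x1 NAND x3)) NOR x3) = False NOR False = True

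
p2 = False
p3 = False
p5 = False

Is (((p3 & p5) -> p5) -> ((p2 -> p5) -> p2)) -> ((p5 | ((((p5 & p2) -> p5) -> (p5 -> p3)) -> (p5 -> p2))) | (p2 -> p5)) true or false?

p3 & p5 = False & False = False
(p3 & p5) -> p5 = False -> False = True
p2 -> p5 = False -> False = True
(p2 -> p5) -> p2 = True -> False = False
((p3 & p5) -> p5) -> ((p2 -> p5) -> p2) = True -> False = False
p5 & p2 = False & False = False
(p5 & p2) -> p5 = False -> False = True
p5 -> p3 = False -> False = True
((p5 & p2) -> p5) -> (p5 -> p3) = True -> True = True
p5 -> p2 = False -> False = True
(((p5 & p2) -> p5) -> (p5 -> p3)) -> (p5 -> p2) = True -> True = True
p5 | ((((p5 & p2) -> p5) -> (p5 -> p3)) -> (p5 -> p2)) = False | True = True
p2 -> p5 = False -> False = True
(p5 | ((((p5 & p2) -> p5) -> (p5 -> p3)) -> (p5 -> p2))) | (p2 -> p5) = True | True = True
(((p3 & p5) -> p5) -> ((p2 -> p5) -> p2)) -> ((p5 | ((((p5 & p2) -> p5) -> (p5 -> p3)) -> (p5 -> p2))) | (p2 -> p5)) = False -> True = True

True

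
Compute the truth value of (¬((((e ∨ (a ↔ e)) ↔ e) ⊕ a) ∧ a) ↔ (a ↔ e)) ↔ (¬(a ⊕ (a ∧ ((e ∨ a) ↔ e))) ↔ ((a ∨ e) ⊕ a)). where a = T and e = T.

F

a ↔ e = T ↔ T = T
e ∨ (a ↔ e) = T ∨ T = T
(e ∨ (a ↔ e)) ↔ e = T ↔ T = T
((e ∨ (a ↔ e)) ↔ e) ⊕ a = T ⊕ T = F
(((e ∨ (a ↔ e)) ↔ e) ⊕ a) ∧ a = F ∧ T = F
¬((((e ∨ (a ↔ e)) ↔ e) ⊕ a) ∧ a) = ¬F = T
a ↔ e = T ↔ T = T
¬((((e ∨ (a ↔ e)) ↔ e) ⊕ a) ∧ a) ↔ (a ↔ e) = T ↔ T = T
e ∨ a = T ∨ T = T
(e ∨ a) ↔ e = T ↔ T = T
a ∧ ((e ∨ a) ↔ e) = T ∧ T = T
a ⊕ (a ∧ ((e ∨ a) ↔ e)) = T ⊕ T = F
¬(a ⊕ (a ∧ ((e ∨ a) ↔ e))) = ¬F = T
a ∨ e = T ∨ T = T
(a ∨ e) ⊕ a = T ⊕ T = F
¬(a ⊕ (a ∧ ((e ∨ a) ↔ e))) ↔ ((a ∨ e) ⊕ a) = T ↔ F = F
(¬((((e ∨ (a ↔ e)) ↔ e) ⊕ a) ∧ a) ↔ (a ↔ e)) ↔ (¬(a ⊕ (a ∧ ((e ∨ a) ↔ e))) ↔ ((a ∨ e) ⊕ a)) = T ↔ F = F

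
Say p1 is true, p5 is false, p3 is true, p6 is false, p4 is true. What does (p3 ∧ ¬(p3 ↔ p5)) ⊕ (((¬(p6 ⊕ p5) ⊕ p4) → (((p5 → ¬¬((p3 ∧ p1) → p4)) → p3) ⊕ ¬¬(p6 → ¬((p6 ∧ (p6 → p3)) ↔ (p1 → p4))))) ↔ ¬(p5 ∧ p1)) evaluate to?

p3 ↔ p5 = True ↔ False = False
¬(p3 ↔ p5) = ¬False = True
p3 ∧ ¬(p3 ↔ p5) = True ∧ True = True
p6 ⊕ p5 = False ⊕ False = False
¬(p6 ⊕ p5) = ¬False = True
¬(p6 ⊕ p5) ⊕ p4 = True ⊕ True = False
p3 ∧ p1 = True ∧ True = True
(p3 ∧ p1) → p4 = True → True = True
¬((p3 ∧ p1) → p4) = ¬True = False
¬¬((p3 ∧ p1) → p4) = ¬False = True
p5 → ¬¬((p3 ∧ p1) → p4) = False → True = True
(p5 → ¬¬((p3 ∧ p1) → p4)) → p3 = True → True = True
p6 → p3 = False → True = True
p6 ∧ (p6 → p3) = False ∧ True = False
p1 → p4 = True → True = True
(p6 ∧ (p6 → p3)) ↔ (p1 → p4) = False ↔ True = False
¬((p6 ∧ (p6 → p3)) ↔ (p1 → p4)) = ¬False = True
p6 → ¬((p6 ∧ (p6 → p3)) ↔ (p1 → p4)) = False → True = True
¬(p6 → ¬((p6 ∧ (p6 → p3)) ↔ (p1 → p4))) = ¬True = False
¬¬(p6 → ¬((p6 ∧ (p6 → p3)) ↔ (p1 → p4))) = ¬False = True
((p5 → ¬¬((p3 ∧ p1) → p4)) → p3) ⊕ ¬¬(p6 → ¬((p6 ∧ (p6 → p3)) ↔ (p1 → p4))) = True ⊕ True = False
(¬(p6 ⊕ p5) ⊕ p4) → (((p5 → ¬¬((p3 ∧ p1) → p4)) → p3) ⊕ ¬¬(p6 → ¬((p6 ∧ (p6 → p3)) ↔ (p1 → p4)))) = False → False = True
p5 ∧ p1 = False ∧ True = False
¬(p5 ∧ p1) = ¬False = True
((¬(p6 ⊕ p5) ⊕ p4) → (((p5 → ¬¬((p3 ∧ p1) → p4)) → p3) ⊕ ¬¬(p6 → ¬((p6 ∧ (p6 → p3)) ↔ (p1 → p4))))) ↔ ¬(p5 ∧ p1) = True ↔ True = True
(p3 ∧ ¬(p3 ↔ p5)) ⊕ (((¬(p6 ⊕ p5) ⊕ p4) → (((p5 → ¬¬((p3 ∧ p1) → p4)) → p3) ⊕ ¬¬(p6 → ¬((p6 ∧ (p6 → p3)) ↔ (p1 → p4))))) ↔ ¬(p5 ∧ p1)) = True ⊕ True = False

False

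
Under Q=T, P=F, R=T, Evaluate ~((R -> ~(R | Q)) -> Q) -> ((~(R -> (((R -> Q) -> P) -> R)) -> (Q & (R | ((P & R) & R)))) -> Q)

R | Q = T | T = T
~(R | Q) = ~T = F
R -> ~(R | Q) = T -> F = F
(R -> ~(R | Q)) -> Q = F -> T = T
~((R -> ~(R | Q)) -> Q) = ~T = F
R -> Q = T -> T = T
(R -> Q) -> P = T -> F = F
((R -> Q) -> P) -> R = F -> T = T
R -> (((R -> Q) -> P) -> R) = T -> T = T
~(R -> (((R -> Q) -> P) -> R)) = ~T = F
P & R = F & T = F
(P & R) & R = F & T = F
R | ((P & R) & R) = T | F = T
Q & (R | ((P & R) & R)) = T & T = T
~(R -> (((R -> Q) -> P) -> R)) -> (Q & (R | ((P & R) & R))) = F -> T = T
(~(R -> (((R -> Q) -> P) -> R)) -> (Q & (R | ((P & R) & R)))) -> Q = T -> T = T
~((R -> ~(R | Q)) -> Q) -> ((~(R -> (((R -> Q) -> P) -> R)) -> (Q & (R | ((P & R) & R)))) -> Q) = F -> T = T

T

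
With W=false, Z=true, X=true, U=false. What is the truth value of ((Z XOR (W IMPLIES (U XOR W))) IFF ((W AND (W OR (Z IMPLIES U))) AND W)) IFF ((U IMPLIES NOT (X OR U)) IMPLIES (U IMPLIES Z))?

U XOR W = false XOR false = false
W IMPLIES (U XOR W) = false IMPLIES false = true
Z XOR (W IMPLIES (U XOR W)) = true XOR true = false
Z IMPLIES U = true IMPLIES false = false
W OR (Z IMPLIES U) = false OR false = false
W AND (W OR (Z IMPLIES U)) = false AND false = false
(W AND (W OR (Z IMPLIES U))) AND W = false AND false = false
(Z XOR (W IMPLIES (U XOR W))) IFF ((W AND (W OR (Z IMPLIES U))) AND W) = false IFF false = true
X OR U = true OR false = true
NOT (X OR U) = NOT true = false
U IMPLIES NOT (X OR U) = false IMPLIES false = true
U IMPLIES Z = false IMPLIES true = true
(U IMPLIES NOT (X OR U)) IMPLIES (U IMPLIES Z) = true IMPLIES true = true
((Z XOR (W IMPLIES (U XOR W))) IFF ((W AND (W OR (Z IMPLIES U))) AND W)) IFF ((U IMPLIES NOT (X OR U)) IMPLIES (U IMPLIES Z)) = true IFF true = true

true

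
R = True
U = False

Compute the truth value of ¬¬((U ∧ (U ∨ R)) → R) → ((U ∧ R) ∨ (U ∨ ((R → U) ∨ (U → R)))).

U ∨ R = False ∨ True = True
U ∧ (U ∨ R) = False ∧ True = False
(U ∧ (U ∨ R)) → R = False → True = True
¬((U ∧ (U ∨ R)) → R) = ¬True = False
¬¬((U ∧ (U ∨ R)) → R) = ¬False = True
U ∧ R = False ∧ True = False
R → U = True → False = False
U → R = False → True = True
(R → U) ∨ (U → R) = False ∨ True = True
U ∨ ((R → U) ∨ (U → R)) = False ∨ True = True
(U ∧ R) ∨ (U ∨ ((R → U) ∨ (U → R))) = False ∨ True = True
¬¬((U ∧ (U ∨ R)) → R) → ((U ∧ R) ∨ (U ∨ ((R → U) ∨ (U → R)))) = True → True = True

True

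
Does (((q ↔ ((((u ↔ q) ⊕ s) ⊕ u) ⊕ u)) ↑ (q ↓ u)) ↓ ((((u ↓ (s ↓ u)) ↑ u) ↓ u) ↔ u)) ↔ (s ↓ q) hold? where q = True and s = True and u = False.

u ↔ q = False ↔ True = False
(u ↔ q) ⊕ s = False ⊕ True = True
((u ↔ q) ⊕ s) ⊕ u = True ⊕ False = True
(((u ↔ q) ⊕ s) ⊕ u) ⊕ u = True ⊕ False = True
q ↔ ((((u ↔ q) ⊕ s) ⊕ u) ⊕ u) = True ↔ True = True
q ↓ u = True ↓ False = False
(q ↔ ((((u ↔ q) ⊕ s) ⊕ u) ⊕ u)) ↑ (q ↓ u) = True ↑ False = True
s ↓ u = True ↓ False = False
u ↓ (s ↓ u) = False ↓ False = True
(u ↓ (s ↓ u)) ↑ u = True ↑ False = True
((u ↓ (s ↓ u)) ↑ u) ↓ u = True ↓ False = False
(((u ↓ (s ↓ u)) ↑ u) ↓ u) ↔ u = False ↔ False = True
((q ↔ ((((u ↔ q) ⊕ s) ⊕ u) ⊕ u)) ↑ (q ↓ u)) ↓ ((((u ↓ (s ↓ u)) ↑ u) ↓ u) ↔ u) = True ↓ True = False
s ↓ q = True ↓ True = False
(((q ↔ ((((u ↔ q) ⊕ s) ⊕ u) ⊕ u)) ↑ (q ↓ u)) ↓ ((((u ↓ (s ↓ u)) ↑ u) ↓ u) ↔ u)) ↔ (s ↓ q) = False ↔ False = True

True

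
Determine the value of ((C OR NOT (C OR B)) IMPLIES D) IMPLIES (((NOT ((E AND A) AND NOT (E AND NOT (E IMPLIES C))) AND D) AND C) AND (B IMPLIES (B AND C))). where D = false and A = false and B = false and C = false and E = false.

true

C OR B = false OR false = false
NOT (C OR B) = NOT false = true
C OR NOT (C OR B) = false OR true = true
(C OR NOT (C OR B)) IMPLIES D = true IMPLIES false = false
E AND A = false AND false = false
E IMPLIES C = false IMPLIES false = true
NOT (E IMPLIES C) = NOT true = false
E AND NOT (E IMPLIES C) = false AND false = false
NOT (E AND NOT (E IMPLIES C)) = NOT false = true
(E AND A) AND NOT (E AND NOT (E IMPLIES C)) = false AND true = false
NOT ((E AND A) AND NOT (E AND NOT (E IMPLIES C))) = NOT false = true
NOT ((E AND A) AND NOT (E AND NOT (E IMPLIES C))) AND D = true AND false = false
(NOT ((E AND A) AND NOT (E AND NOT (E IMPLIES C))) AND D) AND C = false AND false = false
B AND C = false AND false = false
B IMPLIES (B AND C) = false IMPLIES false = true
((NOT ((E AND A) AND NOT (E AND NOT (E IMPLIES C))) AND D) AND C) AND (B IMPLIES (B AND C)) = false AND true = false
((C OR NOT (C OR B)) IMPLIES D) IMPLIES (((NOT ((E AND A) AND NOT (E AND NOT (E IMPLIES C))) AND D) AND C) AND (B IMPLIES (B AND C))) = false IMPLIES false = true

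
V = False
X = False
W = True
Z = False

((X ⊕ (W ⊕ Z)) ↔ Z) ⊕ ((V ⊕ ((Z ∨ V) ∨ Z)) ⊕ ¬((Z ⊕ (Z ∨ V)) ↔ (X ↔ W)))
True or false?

False

W ⊕ Z = True ⊕ False = True
X ⊕ (W ⊕ Z) = False ⊕ True = True
(X ⊕ (W ⊕ Z)) ↔ Z = True ↔ False = False
Z ∨ V = False ∨ False = False
(Z ∨ V) ∨ Z = False ∨ False = False
V ⊕ ((Z ∨ V) ∨ Z) = False ⊕ False = False
Z ∨ V = False ∨ False = False
Z ⊕ (Z ∨ V) = False ⊕ False = False
X ↔ W = False ↔ True = False
(Z ⊕ (Z ∨ V)) ↔ (X ↔ W) = False ↔ False = True
¬((Z ⊕ (Z ∨ V)) ↔ (X ↔ W)) = ¬True = False
(V ⊕ ((Z ∨ V) ∨ Z)) ⊕ ¬((Z ⊕ (Z ∨ V)) ↔ (X ↔ W)) = False ⊕ False = False
((X ⊕ (W ⊕ Z)) ↔ Z) ⊕ ((V ⊕ ((Z ∨ V) ∨ Z)) ⊕ ¬((Z ⊕ (Z ∨ V)) ↔ (X ↔ W))) = False ⊕ False = False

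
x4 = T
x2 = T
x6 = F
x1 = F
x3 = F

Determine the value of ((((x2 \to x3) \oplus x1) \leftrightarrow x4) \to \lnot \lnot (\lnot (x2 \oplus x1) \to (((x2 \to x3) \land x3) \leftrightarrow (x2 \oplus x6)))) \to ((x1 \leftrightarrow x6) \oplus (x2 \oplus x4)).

x2 \to x3 = T \to F = F
(x2 \to x3) \oplus x1 = F \oplus F = F
((x2 \to x3) \oplus x1) \leftrightarrow x4 = F \leftrightarrow T = F
x2 \oplus x1 = T \oplus F = T
\lnot (x2 \oplus x1) = \lnot T = F
x2 \to x3 = T \to F = F
(x2 \to x3) \land x3 = F \land F = F
x2 \oplus x6 = T \oplus F = T
((x2 \to x3) \land x3) \leftrightarrow (x2 \oplus x6) = F \leftrightarrow T = F
\lnot (x2 \oplus x1) \to (((x2 \to x3) \land x3) \leftrightarrow (x2 \oplus x6)) = F \to F = T
\lnot (\lnot (x2 \oplus x1) \to (((x2 \to x3) \land x3) \leftrightarrow (x2 \oplus x6))) = \lnot T = F
\lnot \lnot (\lnot (x2 \oplus x1) \to (((x2 \to x3) \land x3) \leftrightarrow (x2 \oplus x6))) = \lnot F = T
(((x2 \to x3) \oplus x1) \leftrightarrow x4) \to \lnot \lnot (\lnot (x2 \oplus x1) \to (((x2 \to x3) \land x3) \leftrightarrow (x2 \oplus x6))) = F \to T = T
x1 \leftrightarrow x6 = F \leftrightarrow F = T
x2 \oplus x4 = T \oplus T = F
(x1 \leftrightarrow x6) \oplus (x2 \oplus x4) = T \oplus F = T
((((x2 \to x3) \oplus x1) \leftrightarrow x4) \to \lnot \lnot (\lnot (x2 \oplus x1) \to (((x2 \to x3) \land x3) \leftrightarrow (x2 \oplus x6)))) \to ((x1 \leftrightarrow x6) \oplus (x2 \oplus x4)) = T \to T = T

T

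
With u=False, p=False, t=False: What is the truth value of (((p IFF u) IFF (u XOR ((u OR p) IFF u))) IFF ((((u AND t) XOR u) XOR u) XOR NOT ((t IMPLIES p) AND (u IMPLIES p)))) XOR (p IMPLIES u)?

True

p IFF u = False IFF False = True
u OR p = False OR False = False
(u OR p) IFF u = False IFF False = True
u XOR ((u OR p) IFF u) = False XOR True = True
(p IFF u) IFF (u XOR ((u OR p) IFF u)) = True IFF True = True
u AND t = False AND False = False
(u AND t) XOR u = False XOR False = False
((u AND t) XOR u) XOR u = False XOR False = False
t IMPLIES p = False IMPLIES False = True
u IMPLIES p = False IMPLIES False = True
(t IMPLIES p) AND (u IMPLIES p) = True AND True = True
NOT ((t IMPLIES p) AND (u IMPLIES p)) = NOT True = False
(((u AND t) XOR u) XOR u) XOR NOT ((t IMPLIES p) AND (u IMPLIES p)) = False XOR False = False
((p IFF u) IFF (u XOR ((u OR p) IFF u))) IFF ((((u AND t) XOR u) XOR u) XOR NOT ((t IMPLIES p) AND (u IMPLIES p))) = True IFF False = False
p IMPLIES u = False IMPLIES False = True
(((p IFF u) IFF (u XOR ((u OR p) IFF u))) IFF ((((u AND t) XOR u) XOR u) XOR NOT ((t IMPLIES p) AND (u IMPLIES p)))) XOR (p IMPLIES u) = False XOR True = True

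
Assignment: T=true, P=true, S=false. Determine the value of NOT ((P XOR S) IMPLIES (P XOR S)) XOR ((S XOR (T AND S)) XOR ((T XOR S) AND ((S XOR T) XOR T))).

false

P XOR S = true XOR false = true
P XOR S = true XOR false = true
(P XOR S) IMPLIES (P XOR S) = true IMPLIES true = true
NOT ((P XOR S) IMPLIES (P XOR S)) = NOT true = false
T AND S = true AND false = false
S XOR (T AND S) = false XOR false = false
T XOR S = true XOR false = true
S XOR T = false XOR true = true
(S XOR T) XOR T = true XOR true = false
(T XOR S) AND ((S XOR T) XOR T) = true AND false = false
(S XOR (T AND S)) XOR ((T XOR S) AND ((S XOR T) XOR T)) = false XOR false = false
NOT ((P XOR S) IMPLIES (P XOR S)) XOR ((S XOR (T AND S)) XOR ((T XOR S) AND ((S XOR T) XOR T))) = false XOR false = false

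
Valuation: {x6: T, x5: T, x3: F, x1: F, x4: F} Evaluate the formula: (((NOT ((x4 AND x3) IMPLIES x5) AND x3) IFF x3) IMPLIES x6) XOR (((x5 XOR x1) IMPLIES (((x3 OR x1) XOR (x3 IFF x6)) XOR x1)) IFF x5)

x4 AND x3 = F AND F = F
(x4 AND x3) IMPLIES x5 = F IMPLIES T = T
NOT ((x4 AND x3) IMPLIES x5) = NOT T = F
NOT ((x4 AND x3) IMPLIES x5) AND x3 = F AND F = F
(NOT ((x4 AND x3) IMPLIES x5) AND x3) IFF x3 = F IFF F = T
((NOT ((x4 AND x3) IMPLIES x5) AND x3) IFF x3) IMPLIES x6 = T IMPLIES T = T
x5 XOR x1 = T XOR F = T
x3 OR x1 = F OR F = F
x3 IFF x6 = F IFF T = F
(x3 OR x1) XOR (x3 IFF x6) = F XOR F = F
((x3 OR x1) XOR (x3 IFF x6)) XOR x1 = F XOR F = F
(x5 XOR x1) IMPLIES (((x3 OR x1) XOR (x3 IFF x6)) XOR x1) = T IMPLIES F = F
((x5 XOR x1) IMPLIES (((x3 OR x1) XOR (x3 IFF x6)) XOR x1)) IFF x5 = F IFF T = F
(((NOT ((x4 AND x3) IMPLIES x5) AND x3) IFF x3) IMPLIES x6) XOR (((x5 XOR x1) IMPLIES (((x3 OR x1) XOR (x3 IFF x6)) XOR x1)) IFF x5) = T XOR F = T

T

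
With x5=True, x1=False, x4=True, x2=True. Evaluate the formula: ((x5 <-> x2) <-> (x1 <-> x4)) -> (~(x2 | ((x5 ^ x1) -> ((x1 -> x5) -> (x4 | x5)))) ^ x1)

Substituting x5=True, x1=False, x4=True, x2=True:
x5 <-> x2 = True <-> True = True
x1 <-> x4 = False <-> True = False
(x5 <-> x2) <-> (x1 <-> x4) = True <-> False = False
x5 ^ x1 = True ^ False = True
x1 -> x5 = False -> True = True
x4 | x5 = True | True = True
(x1 -> x5) -> (x4 | x5) = True -> True = True
(x5 ^ x1) -> ((x1 -> x5) -> (x4 | x5)) = True -> True = True
x2 | ((x5 ^ x1) -> ((x1 -> x5) -> (x4 | x5))) = True | True = True
~(x2 | ((x5 ^ x1) -> ((x1 -> x5) -> (x4 | x5)))) = ~True = False
~(x2 | ((x5 ^ x1) -> ((x1 -> x5) -> (x4 | x5)))) ^ x1 = False ^ False = False
((x5 <-> x2) <-> (x1 <-> x4)) -> (~(x2 | ((x5 ^ x1) -> ((x1 -> x5) -> (x4 | x5)))) ^ x1) = False -> False = True

True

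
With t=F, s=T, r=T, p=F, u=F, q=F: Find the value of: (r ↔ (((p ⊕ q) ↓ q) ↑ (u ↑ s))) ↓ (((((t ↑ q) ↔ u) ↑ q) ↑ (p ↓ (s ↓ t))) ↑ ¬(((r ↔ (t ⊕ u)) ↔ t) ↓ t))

F

Substituting t=F, s=T, r=T, p=F, u=F, q=F:
p ⊕ q = F ⊕ F = F
(p ⊕ q) ↓ q = F ↓ F = T
u ↑ s = F ↑ T = T
((p ⊕ q) ↓ q) ↑ (u ↑ s) = T ↑ T = F
r ↔ (((p ⊕ q) ↓ q) ↑ (u ↑ s)) = T ↔ F = F
t ↑ q = F ↑ F = T
(t ↑ q) ↔ u = T ↔ F = F
((t ↑ q) ↔ u) ↑ q = F ↑ F = T
s ↓ t = T ↓ F = F
p ↓ (s ↓ t) = F ↓ F = T
(((t ↑ q) ↔ u) ↑ q) ↑ (p ↓ (s ↓ t)) = T ↑ T = F
t ⊕ u = F ⊕ F = F
r ↔ (t ⊕ u) = T ↔ F = F
(r ↔ (t ⊕ u)) ↔ t = F ↔ F = T
((r ↔ (t ⊕ u)) ↔ t) ↓ t = T ↓ F = F
¬(((r ↔ (t ⊕ u)) ↔ t) ↓ t) = ¬F = T
((((t ↑ q) ↔ u) ↑ q) ↑ (p ↓ (s ↓ t))) ↑ ¬(((r ↔ (t ⊕ u)) ↔ t) ↓ t) = F ↑ T = T
(r ↔ (((p ⊕ q) ↓ q) ↑ (u ↑ s))) ↓ (((((t ↑ q) ↔ u) ↑ q) ↑ (p ↓ (s ↓ t))) ↑ ¬(((r ↔ (t ⊕ u)) ↔ t) ↓ t)) = F ↓ T = F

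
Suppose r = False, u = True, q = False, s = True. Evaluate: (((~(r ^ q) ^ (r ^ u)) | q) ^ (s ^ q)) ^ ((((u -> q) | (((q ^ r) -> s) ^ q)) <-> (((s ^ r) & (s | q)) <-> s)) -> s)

r ^ q = False ^ False = False
~(r ^ q) = ~False = True
r ^ u = False ^ True = True
~(r ^ q) ^ (r ^ u) = True ^ True = False
(~(r ^ q) ^ (r ^ u)) | q = False | False = False
s ^ q = True ^ False = True
((~(r ^ q) ^ (r ^ u)) | q) ^ (s ^ q) = False ^ True = True
u -> q = True -> False = False
q ^ r = False ^ False = False
(q ^ r) -> s = False -> True = True
((q ^ r) -> s) ^ q = True ^ False = True
(u -> q) | (((q ^ r) -> s) ^ q) = False | True = True
s ^ r = True ^ False = True
s | q = True | False = True
(s ^ r) & (s | q) = True & True = True
((s ^ r) & (s | q)) <-> s = True <-> True = True
((u -> q) | (((q ^ r) -> s) ^ q)) <-> (((s ^ r) & (s | q)) <-> s) = True <-> True = True
(((u -> q) | (((q ^ r) -> s) ^ q)) <-> (((s ^ r) & (s | q)) <-> s)) -> s = True -> True = True
(((~(r ^ q) ^ (r ^ u)) | q) ^ (s ^ q)) ^ ((((u -> q) | (((q ^ r) -> s) ^ q)) <-> (((s ^ r) & (s | q)) <-> s)) -> s) = True ^ True = False

False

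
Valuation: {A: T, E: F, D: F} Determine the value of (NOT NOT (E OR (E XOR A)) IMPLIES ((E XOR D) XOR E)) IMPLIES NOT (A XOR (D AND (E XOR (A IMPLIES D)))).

E XOR A = F XOR T = T
E OR (E XOR A) = F OR T = T
NOT (E OR (E XOR A)) = NOT T = F
NOT NOT (E OR (E XOR A)) = NOT F = T
E XOR D = F XOR F = F
(E XOR D) XOR E = F XOR F = F
NOT NOT (E OR (E XOR A)) IMPLIES ((E XOR D) XOR E) = T IMPLIES F = F
A IMPLIES D = T IMPLIES F = F
E XOR (A IMPLIES D) = F XOR F = F
D AND (E XOR (A IMPLIES D)) = F AND F = F
A XOR (D AND (E XOR (A IMPLIES D))) = T XOR F = T
NOT (A XOR (D AND (E XOR (A IMPLIES D)))) = NOT T = F
(NOT NOT (E OR (E XOR A)) IMPLIES ((E XOR D) XOR E)) IMPLIES NOT (A XOR (D AND (E XOR (A IMPLIES D)))) = F IMPLIES F = T

T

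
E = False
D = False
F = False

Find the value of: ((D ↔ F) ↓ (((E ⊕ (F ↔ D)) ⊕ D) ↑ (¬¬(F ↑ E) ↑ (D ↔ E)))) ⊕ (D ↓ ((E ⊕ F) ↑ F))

D ↔ F = False ↔ False = True
F ↔ D = False ↔ False = True
E ⊕ (F ↔ D) = False ⊕ True = True
(E ⊕ (F ↔ D)) ⊕ D = True ⊕ False = True
F ↑ E = False ↑ False = True
¬(F ↑ E) = ¬True = False
¬¬(F ↑ E) = ¬False = True
D ↔ E = False ↔ False = True
¬¬(F ↑ E) ↑ (D ↔ E) = True ↑ True = False
((E ⊕ (F ↔ D)) ⊕ D) ↑ (¬¬(F ↑ E) ↑ (D ↔ E)) = True ↑ False = True
(D ↔ F) ↓ (((E ⊕ (F ↔ D)) ⊕ D) ↑ (¬¬(F ↑ E) ↑ (D ↔ E))) = True ↓ True = False
E ⊕ F = False ⊕ False = False
(E ⊕ F) ↑ F = False ↑ False = True
D ↓ ((E ⊕ F) ↑ F) = False ↓ True = False
((D ↔ F) ↓ (((E ⊕ (F ↔ D)) ⊕ D) ↑ (¬¬(F ↑ E) ↑ (D ↔ E)))) ⊕ (D ↓ ((E ⊕ F) ↑ F)) = False ⊕ False = False

False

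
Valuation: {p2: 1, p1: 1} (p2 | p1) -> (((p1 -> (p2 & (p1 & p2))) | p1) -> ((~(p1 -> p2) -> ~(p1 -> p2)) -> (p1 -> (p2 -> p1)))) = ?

1

p2 | p1 = 1 | 1 = 1
p1 & p2 = 1 & 1 = 1
p2 & (p1 & p2) = 1 & 1 = 1
p1 -> (p2 & (p1 & p2)) = 1 -> 1 = 1
(p1 -> (p2 & (p1 & p2))) | p1 = 1 | 1 = 1
p1 -> p2 = 1 -> 1 = 1
~(p1 -> p2) = ~1 = 0
p1 -> p2 = 1 -> 1 = 1
~(p1 -> p2) = ~1 = 0
~(p1 -> p2) -> ~(p1 -> p2) = 0 -> 0 = 1
p2 -> p1 = 1 -> 1 = 1
p1 -> (p2 -> p1) = 1 -> 1 = 1
(~(p1 -> p2) -> ~(p1 -> p2)) -> (p1 -> (p2 -> p1)) = 1 -> 1 = 1
((p1 -> (p2 & (p1 & p2))) | p1) -> ((~(p1 -> p2) -> ~(p1 -> p2)) -> (p1 -> (p2 -> p1))) = 1 -> 1 = 1
(p2 | p1) -> (((p1 -> (p2 & (p1 & p2))) | p1) -> ((~(p1 -> p2) -> ~(p1 -> p2)) -> (p1 -> (p2 -> p1)))) = 1 -> 1 = 1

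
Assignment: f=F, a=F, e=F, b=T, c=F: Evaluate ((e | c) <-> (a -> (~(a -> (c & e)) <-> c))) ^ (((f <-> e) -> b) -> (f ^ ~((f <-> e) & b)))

F

e | c = F | F = F
c & e = F & F = F
a -> (c & e) = F -> F = T
~(a -> (c & e)) = ~T = F
~(a -> (c & e)) <-> c = F <-> F = T
a -> (~(a -> (c & e)) <-> c) = F -> T = T
(e | c) <-> (a -> (~(a -> (c & e)) <-> c)) = F <-> T = F
f <-> e = F <-> F = T
(f <-> e) -> b = T -> T = T
f <-> e = F <-> F = T
(f <-> e) & b = T & T = T
~((f <-> e) & b) = ~T = F
f ^ ~((f <-> e) & b) = F ^ F = F
((f <-> e) -> b) -> (f ^ ~((f <-> e) & b)) = T -> F = F
((e | c) <-> (a -> (~(a -> (c & e)) <-> c))) ^ (((f <-> e) -> b) -> (f ^ ~((f <-> e) & b))) = F ^ F = F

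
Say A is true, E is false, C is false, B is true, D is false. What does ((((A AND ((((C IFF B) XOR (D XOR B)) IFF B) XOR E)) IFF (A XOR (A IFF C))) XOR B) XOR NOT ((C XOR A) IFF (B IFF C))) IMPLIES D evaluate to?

Substituting A=true, E=false, C=false, B=true, D=false:
C IFF B = false IFF true = false
D XOR B = false XOR true = true
(C IFF B) XOR (D XOR B) = false XOR true = true
((C IFF B) XOR (D XOR B)) IFF B = true IFF true = true
(((C IFF B) XOR (D XOR B)) IFF B) XOR E = true XOR false = true
A AND ((((C IFF B) XOR (D XOR B)) IFF B) XOR E) = true AND true = true
A IFF C = true IFF false = false
A XOR (A IFF C) = true XOR false = true
(A AND ((((C IFF B) XOR (D XOR B)) IFF B) XOR E)) IFF (A XOR (A IFF C)) = true IFF true = true
((A AND ((((C IFF B) XOR (D XOR B)) IFF B) XOR E)) IFF (A XOR (A IFF C))) XOR B = true XOR true = false
C XOR A = false XOR true = true
B IFF C = true IFF false = false
(C XOR A) IFF (B IFF C) = true IFF false = false
NOT ((C XOR A) IFF (B IFF C)) = NOT false = true
(((A AND ((((C IFF B) XOR (D XOR B)) IFF B) XOR E)) IFF (A XOR (A IFF C))) XOR B) XOR NOT ((C XOR A) IFF (B IFF C)) = false XOR true = true
((((A AND ((((C IFF B) XOR (D XOR B)) IFF B) XOR E)) IFF (A XOR (A IFF C))) XOR B) XOR NOT ((C XOR A) IFF (B IFF C))) IMPLIES D = true IMPLIES false = false

false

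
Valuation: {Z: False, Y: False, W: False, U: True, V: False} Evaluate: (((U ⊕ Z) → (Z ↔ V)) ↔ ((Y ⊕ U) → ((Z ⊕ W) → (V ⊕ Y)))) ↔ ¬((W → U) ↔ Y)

U ⊕ Z = True ⊕ False = True
Z ↔ V = False ↔ False = True
(U ⊕ Z) → (Z ↔ V) = True → True = True
Y ⊕ U = False ⊕ True = True
Z ⊕ W = False ⊕ False = False
V ⊕ Y = False ⊕ False = False
(Z ⊕ W) → (V ⊕ Y) = False → False = True
(Y ⊕ U) → ((Z ⊕ W) → (V ⊕ Y)) = True → True = True
((U ⊕ Z) → (Z ↔ V)) ↔ ((Y ⊕ U) → ((Z ⊕ W) → (V ⊕ Y))) = True ↔ True = True
W → U = False → True = True
(W → U) ↔ Y = True ↔ False = False
¬((W → U) ↔ Y) = ¬False = True
(((U ⊕ Z) → (Z ↔ V)) ↔ ((Y ⊕ U) → ((Z ⊕ W) → (V ⊕ Y)))) ↔ ¬((W → U) ↔ Y) = True ↔ True = True

True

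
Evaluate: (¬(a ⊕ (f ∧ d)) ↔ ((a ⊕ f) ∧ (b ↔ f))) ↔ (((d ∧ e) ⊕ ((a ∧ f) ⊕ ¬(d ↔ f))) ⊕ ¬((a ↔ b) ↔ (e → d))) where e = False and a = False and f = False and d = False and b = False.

Substituting e=False, a=False, f=False, d=False, b=False:
f ∧ d = False ∧ False = False
a ⊕ (f ∧ d) = False ⊕ False = False
¬(a ⊕ (f ∧ d)) = ¬False = True
a ⊕ f = False ⊕ False = False
b ↔ f = False ↔ False = True
(a ⊕ f) ∧ (b ↔ f) = False ∧ True = False
¬(a ⊕ (f ∧ d)) ↔ ((a ⊕ f) ∧ (b ↔ f)) = True ↔ False = False
d ∧ e = False ∧ False = False
a ∧ f = False ∧ False = False
d ↔ f = False ↔ False = True
¬(d ↔ f) = ¬True = False
(a ∧ f) ⊕ ¬(d ↔ f) = False ⊕ False = False
(d ∧ e) ⊕ ((a ∧ f) ⊕ ¬(d ↔ f)) = False ⊕ False = False
a ↔ b = False ↔ False = True
e → d = False → False = True
(a ↔ b) ↔ (e → d) = True ↔ True = True
¬((a ↔ b) ↔ (e → d)) = ¬True = False
((d ∧ e) ⊕ ((a ∧ f) ⊕ ¬(d ↔ f))) ⊕ ¬((a ↔ b) ↔ (e → d)) = False ⊕ False = False
(¬(a ⊕ (f ∧ d)) ↔ ((a ⊕ f) ∧ (b ↔ f))) ↔ (((d ∧ e) ⊕ ((a ∧ f) ⊕ ¬(d ↔ f))) ⊕ ¬((a ↔ b) ↔ (e → d))) = False ↔ False = True

True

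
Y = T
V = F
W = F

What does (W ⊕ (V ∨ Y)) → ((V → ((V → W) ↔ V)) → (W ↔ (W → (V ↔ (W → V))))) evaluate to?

F

V ∨ Y = F ∨ T = T
W ⊕ (V ∨ Y) = F ⊕ T = T
V → W = F → F = T
(V → W) ↔ V = T ↔ F = F
V → ((V → W) ↔ V) = F → F = T
W → V = F → F = T
V ↔ (W → V) = F ↔ T = F
W → (V ↔ (W → V)) = F → F = T
W ↔ (W → (V ↔ (W → V))) = F ↔ T = F
(V → ((V → W) ↔ V)) → (W ↔ (W → (V ↔ (W → V)))) = T → F = F
(W ⊕ (V ∨ Y)) → ((V → ((V → W) ↔ V)) → (W ↔ (W → (V ↔ (W → V))))) = T → F = F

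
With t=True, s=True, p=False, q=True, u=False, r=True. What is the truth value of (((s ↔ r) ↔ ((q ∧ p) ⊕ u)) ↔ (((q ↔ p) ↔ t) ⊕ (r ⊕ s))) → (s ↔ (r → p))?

s ↔ r = True ↔ True = True
q ∧ p = True ∧ False = False
(q ∧ p) ⊕ u = False ⊕ False = False
(s ↔ r) ↔ ((q ∧ p) ⊕ u) = True ↔ False = False
q ↔ p = True ↔ False = False
(q ↔ p) ↔ t = False ↔ True = False
r ⊕ s = True ⊕ True = False
((q ↔ p) ↔ t) ⊕ (r ⊕ s) = False ⊕ False = False
((s ↔ r) ↔ ((q ∧ p) ⊕ u)) ↔ (((q ↔ p) ↔ t) ⊕ (r ⊕ s)) = False ↔ False = True
r → p = True → False = False
s ↔ (r → p) = True ↔ False = False
(((s ↔ r) ↔ ((q ∧ p) ⊕ u)) ↔ (((q ↔ p) ↔ t) ⊕ (r ⊕ s))) → (s ↔ (r → p)) = True → False = False

False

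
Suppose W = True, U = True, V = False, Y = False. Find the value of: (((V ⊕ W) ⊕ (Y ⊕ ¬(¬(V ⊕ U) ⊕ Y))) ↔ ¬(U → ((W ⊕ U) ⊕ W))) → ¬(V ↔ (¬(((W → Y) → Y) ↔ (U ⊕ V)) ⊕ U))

True

V ⊕ W = False ⊕ True = True
V ⊕ U = False ⊕ True = True
¬(V ⊕ U) = ¬True = False
¬(V ⊕ U) ⊕ Y = False ⊕ False = False
¬(¬(V ⊕ U) ⊕ Y) = ¬False = True
Y ⊕ ¬(¬(V ⊕ U) ⊕ Y) = False ⊕ True = True
(V ⊕ W) ⊕ (Y ⊕ ¬(¬(V ⊕ U) ⊕ Y)) = True ⊕ True = False
W ⊕ U = True ⊕ True = False
(W ⊕ U) ⊕ W = False ⊕ True = True
U → ((W ⊕ U) ⊕ W) = True → True = True
¬(U → ((W ⊕ U) ⊕ W)) = ¬True = False
((V ⊕ W) ⊕ (Y ⊕ ¬(¬(V ⊕ U) ⊕ Y))) ↔ ¬(U → ((W ⊕ U) ⊕ W)) = False ↔ False = True
W → Y = True → False = False
(W → Y) → Y = False → False = True
U ⊕ V = True ⊕ False = True
((W → Y) → Y) ↔ (U ⊕ V) = True ↔ True = True
¬(((W → Y) → Y) ↔ (U ⊕ V)) = ¬True = False
¬(((W → Y) → Y) ↔ (U ⊕ V)) ⊕ U = False ⊕ True = True
V ↔ (¬(((W → Y) → Y) ↔ (U ⊕ V)) ⊕ U) = False ↔ True = False
¬(V ↔ (¬(((W → Y) → Y) ↔ (U ⊕ V)) ⊕ U)) = ¬False = True
(((V ⊕ W) ⊕ (Y ⊕ ¬(¬(V ⊕ U) ⊕ Y))) ↔ ¬(U → ((W ⊕ U) ⊕ W))) → ¬(V ↔ (¬(((W → Y) → Y) ↔ (U ⊕ V)) ⊕ U)) = True → True = True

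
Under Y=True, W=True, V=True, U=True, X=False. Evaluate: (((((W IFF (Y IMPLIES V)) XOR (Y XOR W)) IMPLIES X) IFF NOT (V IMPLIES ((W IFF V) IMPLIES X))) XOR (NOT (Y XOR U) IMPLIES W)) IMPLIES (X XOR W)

True

Substituting Y=True, W=True, V=True, U=True, X=False:
Y IMPLIES V = True IMPLIES True = True
W IFF (Y IMPLIES V) = True IFF True = True
Y XOR W = True XOR True = False
(W IFF (Y IMPLIES V)) XOR (Y XOR W) = True XOR False = True
((W IFF (Y IMPLIES V)) XOR (Y XOR W)) IMPLIES X = True IMPLIES False = False
W IFF V = True IFF True = True
(W IFF V) IMPLIES X = True IMPLIES False = False
V IMPLIES ((W IFF V) IMPLIES X) = True IMPLIES False = False
NOT (V IMPLIES ((W IFF V) IMPLIES X)) = NOT False = True
(((W IFF (Y IMPLIES V)) XOR (Y XOR W)) IMPLIES X) IFF NOT (V IMPLIES ((W IFF V) IMPLIES X)) = False IFF True = False
Y XOR U = True XOR True = False
NOT (Y XOR U) = NOT False = True
NOT (Y XOR U) IMPLIES W = True IMPLIES True = True
((((W IFF (Y IMPLIES V)) XOR (Y XOR W)) IMPLIES X) IFF NOT (V IMPLIES ((W IFF V) IMPLIES X))) XOR (NOT (Y XOR U) IMPLIES W) = False XOR True = True
X XOR W = False XOR True = True
(((((W IFF (Y IMPLIES V)) XOR (Y XOR W)) IMPLIES X) IFF NOT (V IMPLIES ((W IFF V) IMPLIES X))) XOR (NOT (Y XOR U) IMPLIES W)) IMPLIES (X XOR W) = True IMPLIES True = True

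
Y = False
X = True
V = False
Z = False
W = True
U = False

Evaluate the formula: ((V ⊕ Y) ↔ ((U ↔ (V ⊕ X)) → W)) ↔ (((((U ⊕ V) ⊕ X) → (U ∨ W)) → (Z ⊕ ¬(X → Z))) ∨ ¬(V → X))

False

V ⊕ Y = False ⊕ False = False
V ⊕ X = False ⊕ True = True
U ↔ (V ⊕ X) = False ↔ True = False
(U ↔ (V ⊕ X)) → W = False → True = True
(V ⊕ Y) ↔ ((U ↔ (V ⊕ X)) → W) = False ↔ True = False
U ⊕ V = False ⊕ False = False
(U ⊕ V) ⊕ X = False ⊕ True = True
U ∨ W = False ∨ True = True
((U ⊕ V) ⊕ X) → (U ∨ W) = True → True = True
X → Z = True → False = False
¬(X → Z) = ¬False = True
Z ⊕ ¬(X → Z) = False ⊕ True = True
(((U ⊕ V) ⊕ X) → (U ∨ W)) → (Z ⊕ ¬(X → Z)) = True → True = True
V → X = False → True = True
¬(V → X) = ¬True = False
((((U ⊕ V) ⊕ X) → (U ∨ W)) → (Z ⊕ ¬(X → Z))) ∨ ¬(V → X) = True ∨ False = True
((V ⊕ Y) ↔ ((U ↔ (V ⊕ X)) → W)) ↔ (((((U ⊕ V) ⊕ X) → (U ∨ W)) → (Z ⊕ ¬(X → Z))) ∨ ¬(V → X)) = False ↔ True = False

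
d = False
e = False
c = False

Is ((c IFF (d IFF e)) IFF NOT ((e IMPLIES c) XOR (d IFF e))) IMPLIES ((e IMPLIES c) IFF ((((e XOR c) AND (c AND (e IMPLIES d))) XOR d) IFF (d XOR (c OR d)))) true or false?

True

d IFF e = False IFF False = True
c IFF (d IFF e) = False IFF True = False
e IMPLIES c = False IMPLIES False = True
d IFF e = False IFF False = True
(e IMPLIES c) XOR (d IFF e) = True XOR True = False
NOT ((e IMPLIES c) XOR (d IFF e)) = NOT False = True
(c IFF (d IFF e)) IFF NOT ((e IMPLIES c) XOR (d IFF e)) = False IFF True = False
e IMPLIES c = False IMPLIES False = True
e XOR c = False XOR False = False
e IMPLIES d = False IMPLIES False = True
c AND (e IMPLIES d) = False AND True = False
(e XOR c) AND (c AND (e IMPLIES d)) = False AND False = False
((e XOR c) AND (c AND (e IMPLIES d))) XOR d = False XOR False = False
c OR d = False OR False = False
d XOR (c OR d) = False XOR False = False
(((e XOR c) AND (c AND (e IMPLIES d))) XOR d) IFF (d XOR (c OR d)) = False IFF False = True
(e IMPLIES c) IFF ((((e XOR c) AND (c AND (e IMPLIES d))) XOR d) IFF (d XOR (c OR d))) = True IFF True = True
((c IFF (d IFF e)) IFF NOT ((e IMPLIES c) XOR (d IFF e))) IMPLIES ((e IMPLIES c) IFF ((((e XOR c) AND (c AND (e IMPLIES d))) XOR d) IFF (d XOR (c OR d)))) = False IMPLIES True = True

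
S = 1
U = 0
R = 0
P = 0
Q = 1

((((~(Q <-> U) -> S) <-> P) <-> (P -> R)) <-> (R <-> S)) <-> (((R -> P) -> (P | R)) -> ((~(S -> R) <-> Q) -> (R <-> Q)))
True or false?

1

Q <-> U = 1 <-> 0 = 0
~(Q <-> U) = ~0 = 1
~(Q <-> U) -> S = 1 -> 1 = 1
(~(Q <-> U) -> S) <-> P = 1 <-> 0 = 0
P -> R = 0 -> 0 = 1
((~(Q <-> U) -> S) <-> P) <-> (P -> R) = 0 <-> 1 = 0
R <-> S = 0 <-> 1 = 0
(((~(Q <-> U) -> S) <-> P) <-> (P -> R)) <-> (R <-> S) = 0 <-> 0 = 1
R -> P = 0 -> 0 = 1
P | R = 0 | 0 = 0
(R -> P) -> (P | R) = 1 -> 0 = 0
S -> R = 1 -> 0 = 0
~(S -> R) = ~0 = 1
~(S -> R) <-> Q = 1 <-> 1 = 1
R <-> Q = 0 <-> 1 = 0
(~(S -> R) <-> Q) -> (R <-> Q) = 1 -> 0 = 0
((R -> P) -> (P | R)) -> ((~(S -> R) <-> Q) -> (R <-> Q)) = 0 -> 0 = 1
((((~(Q <-> U) -> S) <-> P) <-> (P -> R)) <-> (R <-> S)) <-> (((R -> P) -> (P | R)) -> ((~(S -> R) <-> Q) -> (R <-> Q))) = 1 <-> 1 = 1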